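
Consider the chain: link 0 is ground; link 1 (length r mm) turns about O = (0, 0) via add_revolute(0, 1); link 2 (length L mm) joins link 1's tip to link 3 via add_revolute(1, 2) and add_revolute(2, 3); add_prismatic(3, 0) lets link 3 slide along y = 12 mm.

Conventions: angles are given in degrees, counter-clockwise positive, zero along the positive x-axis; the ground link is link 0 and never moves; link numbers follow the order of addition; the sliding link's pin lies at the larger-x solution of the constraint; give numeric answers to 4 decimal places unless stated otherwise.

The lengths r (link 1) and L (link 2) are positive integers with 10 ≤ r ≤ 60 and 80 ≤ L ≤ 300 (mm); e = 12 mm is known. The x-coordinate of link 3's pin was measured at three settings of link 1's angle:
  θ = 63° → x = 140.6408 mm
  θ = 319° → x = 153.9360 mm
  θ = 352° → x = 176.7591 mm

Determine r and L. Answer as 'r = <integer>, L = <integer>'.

constraint per measurement: (x − r cos θ)² + (r sin θ − e)² = L²
subtracting the θ₁ and θ₂ equations cancels the r² and L² terms:
r = (x₁² − x₂²) / (2[(x₁cos θ₁ + e sin θ₁) − (x₂cos θ₂ + e sin θ₂)]) = 57.9999 → r = 58
L² = (x₁ − r cos θ₁)² + (r sin θ₁ − e)² = 14641.0014 → L = 121.0000 → L = 121
check at θ₃=352°: x = 176.7591 (printed 176.7591) ✓

r = 58, L = 121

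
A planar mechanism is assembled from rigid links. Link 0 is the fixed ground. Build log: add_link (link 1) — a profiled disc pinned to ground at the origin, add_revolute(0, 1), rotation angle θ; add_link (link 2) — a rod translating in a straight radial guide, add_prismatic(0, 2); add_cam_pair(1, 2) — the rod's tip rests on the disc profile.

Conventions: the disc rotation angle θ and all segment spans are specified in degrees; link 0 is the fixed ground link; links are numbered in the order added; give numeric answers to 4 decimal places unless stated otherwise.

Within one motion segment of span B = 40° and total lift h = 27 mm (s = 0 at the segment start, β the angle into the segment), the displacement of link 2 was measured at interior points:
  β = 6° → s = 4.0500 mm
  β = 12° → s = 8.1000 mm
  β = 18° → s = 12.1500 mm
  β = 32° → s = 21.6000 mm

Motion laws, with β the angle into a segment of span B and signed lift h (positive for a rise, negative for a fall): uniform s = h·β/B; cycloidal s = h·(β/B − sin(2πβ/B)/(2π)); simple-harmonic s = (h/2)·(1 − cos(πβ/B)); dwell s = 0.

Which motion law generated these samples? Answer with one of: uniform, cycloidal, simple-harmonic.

candidates at β/B = r: uniform s = h·r (linear in β); cycloidal s = h·(r − sin(2πr)/(2π)); simple-harmonic s = (h/2)(1 − cos(πr))
β=6°: printed 4.0500 | uniform 4.0500, cycloidal 0.5735, simple-harmonic 1.4714
β=12°: printed 8.1000 | uniform 8.1000, cycloidal 4.0131, simple-harmonic 5.5649
β=18°: printed 12.1500 | uniform 12.1500, cycloidal 10.8221, simple-harmonic 11.3881
β=32°: printed 21.6000 | uniform 21.6000, cycloidal 25.6869, simple-harmonic 24.4217
only one law matches every sample → uniform

uniform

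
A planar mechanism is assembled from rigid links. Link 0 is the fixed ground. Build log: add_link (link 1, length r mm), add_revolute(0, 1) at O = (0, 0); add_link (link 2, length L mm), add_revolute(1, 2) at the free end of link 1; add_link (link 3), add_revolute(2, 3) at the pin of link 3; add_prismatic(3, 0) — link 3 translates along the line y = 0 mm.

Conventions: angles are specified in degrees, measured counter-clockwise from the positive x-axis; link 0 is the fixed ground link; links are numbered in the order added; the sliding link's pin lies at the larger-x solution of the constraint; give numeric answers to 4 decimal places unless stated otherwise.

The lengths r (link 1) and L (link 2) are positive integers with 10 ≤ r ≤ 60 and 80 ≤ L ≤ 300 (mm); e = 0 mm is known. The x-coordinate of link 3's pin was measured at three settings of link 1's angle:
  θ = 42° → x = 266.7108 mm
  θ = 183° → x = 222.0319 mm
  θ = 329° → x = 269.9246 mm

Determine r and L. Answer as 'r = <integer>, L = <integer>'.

constraint per measurement: (x − r cos θ)² + (r sin θ − e)² = L²
subtracting the θ₁ and θ₂ equations cancels the r² and L² terms:
r = (x₁² − x₂²) / (2[(x₁cos θ₁ + e sin θ₁) − (x₂cos θ₂ + e sin θ₂)]) = 26.0000 → r = 26
L² = (x₁ − r cos θ₁)² + (r sin θ₁ − e)² = 61504.0038 → L = 248.0000 → L = 248
check at θ₃=329°: x = 269.9246 (printed 269.9246) ✓

r = 26, L = 248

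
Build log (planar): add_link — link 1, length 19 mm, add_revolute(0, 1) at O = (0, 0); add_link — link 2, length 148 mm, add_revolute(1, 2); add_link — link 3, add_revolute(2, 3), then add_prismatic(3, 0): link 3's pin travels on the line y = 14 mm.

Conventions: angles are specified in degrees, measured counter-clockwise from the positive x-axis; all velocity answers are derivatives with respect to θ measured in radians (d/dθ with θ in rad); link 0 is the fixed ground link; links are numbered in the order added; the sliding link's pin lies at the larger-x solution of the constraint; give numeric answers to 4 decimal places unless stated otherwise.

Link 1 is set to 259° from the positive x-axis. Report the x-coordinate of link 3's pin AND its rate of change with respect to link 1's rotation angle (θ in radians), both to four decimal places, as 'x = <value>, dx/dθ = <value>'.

geometry: r = 19 mm, L = 148 mm, e = 14 mm
crank pin P = (r cos θ, r sin θ) = (-3.625371, -18.650916)
h = r sin θ − e = -18.650916 − 14 = -32.650916
x = r cos θ + √(L² − h²) = -3.625371 + 144.353447 = 140.728076
dx/dθ = −r sin θ − h·r cos θ/√(L² − h²) (θ in radians; h = -32.650916) = 17.830904

x = 140.7281, dx/dθ = 17.8309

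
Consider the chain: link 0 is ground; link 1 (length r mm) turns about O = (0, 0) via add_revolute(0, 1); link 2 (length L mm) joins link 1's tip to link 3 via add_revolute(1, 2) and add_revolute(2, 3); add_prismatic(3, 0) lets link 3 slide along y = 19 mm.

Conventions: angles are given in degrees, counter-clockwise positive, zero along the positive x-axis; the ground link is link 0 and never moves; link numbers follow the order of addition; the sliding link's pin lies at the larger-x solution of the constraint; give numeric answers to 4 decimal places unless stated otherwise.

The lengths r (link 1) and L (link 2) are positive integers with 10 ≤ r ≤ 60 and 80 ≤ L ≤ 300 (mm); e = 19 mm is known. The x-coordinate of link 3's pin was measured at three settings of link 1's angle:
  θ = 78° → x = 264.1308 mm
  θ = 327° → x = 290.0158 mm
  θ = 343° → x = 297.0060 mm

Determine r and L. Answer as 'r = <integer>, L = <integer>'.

constraint per measurement: (x − r cos θ)² + (r sin θ − e)² = L²
subtracting the θ₁ and θ₂ equations cancels the r² and L² terms:
r = (x₁² − x₂²) / (2[(x₁cos θ₁ + e sin θ₁) − (x₂cos θ₂ + e sin θ₂)]) = 45.0000 → r = 45
L² = (x₁ − r cos θ₁)² + (r sin θ₁ − e)² = 65536.0178 → L = 256.0000 → L = 256
check at θ₃=343°: x = 297.0060 (printed 297.0060) ✓

r = 45, L = 256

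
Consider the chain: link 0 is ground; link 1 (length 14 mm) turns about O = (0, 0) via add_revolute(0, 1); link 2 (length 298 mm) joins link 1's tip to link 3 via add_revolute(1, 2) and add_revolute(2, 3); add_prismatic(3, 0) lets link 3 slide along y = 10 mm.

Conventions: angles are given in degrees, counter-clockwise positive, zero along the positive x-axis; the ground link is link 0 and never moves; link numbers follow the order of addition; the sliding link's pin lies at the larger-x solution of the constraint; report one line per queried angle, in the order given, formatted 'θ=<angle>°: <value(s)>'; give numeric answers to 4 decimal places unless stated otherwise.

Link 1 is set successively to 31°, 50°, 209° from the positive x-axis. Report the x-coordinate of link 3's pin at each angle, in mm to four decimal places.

geometry: r = 14 mm, L = 298 mm, e = 10 mm
θ=31°: crank pin P = (r cos θ, r sin θ) = (12.000342, 7.210533)
θ=31°: h = r sin θ − e = 7.210533 − 10 = -2.789467
θ=31°: x = r cos θ + √(L² − h²) = 12.000342 + 297.986944 = 309.987286
θ=50°: crank pin P = (r cos θ, r sin θ) = (8.999027, 10.724622)
θ=50°: h = r sin θ − e = 10.724622 − 10 = 0.724622
θ=50°: x = r cos θ + √(L² − h²) = 8.999027 + 297.999119 = 306.998146
θ=209°: crank pin P = (r cos θ, r sin θ) = (-12.244676, -6.787335)
θ=209°: h = r sin θ − e = -6.787335 − 10 = -16.787335
θ=209°: x = r cos θ + √(L² − h²) = -12.244676 + 297.526781 = 285.282105

θ=31°: 309.9873
θ=50°: 306.9981
θ=209°: 285.2821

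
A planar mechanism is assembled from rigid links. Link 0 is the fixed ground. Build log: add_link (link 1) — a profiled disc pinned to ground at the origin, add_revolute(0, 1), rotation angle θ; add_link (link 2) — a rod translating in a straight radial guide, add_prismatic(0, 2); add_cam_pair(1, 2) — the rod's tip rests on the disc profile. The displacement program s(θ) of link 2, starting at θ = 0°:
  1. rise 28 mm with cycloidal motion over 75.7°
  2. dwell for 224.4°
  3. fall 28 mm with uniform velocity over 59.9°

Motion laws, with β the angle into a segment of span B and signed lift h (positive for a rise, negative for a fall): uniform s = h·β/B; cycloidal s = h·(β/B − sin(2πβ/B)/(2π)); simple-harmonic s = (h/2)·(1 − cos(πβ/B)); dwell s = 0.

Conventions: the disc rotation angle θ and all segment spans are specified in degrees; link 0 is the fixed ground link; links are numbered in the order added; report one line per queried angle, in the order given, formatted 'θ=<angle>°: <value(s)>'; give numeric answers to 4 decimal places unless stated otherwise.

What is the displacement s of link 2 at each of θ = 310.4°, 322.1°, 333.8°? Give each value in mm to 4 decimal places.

seg 1 [0°–75.7°] cycloidal, h=28: full span → s += 28 → s = 28.0000
seg 2 [75.7°–300.1°] dwell: s stays 28.0000
seg 3 [300.1°–360°] uniform, h=-28: θ=310.4° here. β=10.3, B=59.9. -28·10.3/59.9 = -4.8147 → s = 23.1853
seg 3 [300.1°–360°] uniform, h=-28: θ=322.1° here. β=22, B=59.9. -28·22/59.9 = -10.2838 → s = 17.7162
seg 3 [300.1°–360°] uniform, h=-28: θ=333.8° here. β=33.7, B=59.9. -28·33.7/59.9 = -15.7529 → s = 12.2471

θ=310.4°: 23.1853
θ=322.1°: 17.7162
θ=333.8°: 12.2471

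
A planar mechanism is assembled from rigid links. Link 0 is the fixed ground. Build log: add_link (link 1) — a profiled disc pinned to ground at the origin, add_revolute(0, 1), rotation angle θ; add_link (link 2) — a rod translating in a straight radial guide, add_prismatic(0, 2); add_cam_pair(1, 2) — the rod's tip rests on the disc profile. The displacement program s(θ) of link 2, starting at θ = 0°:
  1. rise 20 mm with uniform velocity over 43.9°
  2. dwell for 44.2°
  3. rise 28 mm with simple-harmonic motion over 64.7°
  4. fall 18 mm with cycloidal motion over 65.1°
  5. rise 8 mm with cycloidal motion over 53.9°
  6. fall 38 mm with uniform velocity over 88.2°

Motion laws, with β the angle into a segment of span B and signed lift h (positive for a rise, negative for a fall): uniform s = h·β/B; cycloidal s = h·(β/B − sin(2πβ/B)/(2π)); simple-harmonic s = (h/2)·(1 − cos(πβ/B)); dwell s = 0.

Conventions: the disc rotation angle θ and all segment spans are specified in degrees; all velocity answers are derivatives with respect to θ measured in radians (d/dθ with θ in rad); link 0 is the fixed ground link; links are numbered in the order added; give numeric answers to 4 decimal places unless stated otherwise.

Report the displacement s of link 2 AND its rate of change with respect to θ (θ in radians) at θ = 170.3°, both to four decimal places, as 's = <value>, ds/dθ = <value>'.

seg 1 [0°–43.9°] uniform, h=20: full span → s += 20 → s = 20.0000
seg 2 [43.9°–88.1°] dwell: s stays 20.0000
seg 3 [88.1°–152.8°] simple-harmonic, h=28: full span → s += 28 → s = 48.0000
seg 4 [152.8°–217.9°] cycloidal, h=-18: θ=170.3° here. β=17.5, B=65.1. -18·(0.2688 − sin(2π·0.2688)/(2π)) = -1.9939 → s = 46.0061
velocity in seg [152.8°–217.9°] (cycloidal), θ in radians: β = 17.5° = 0.3054 rad, B = 65.1° = 1.1362 rad; ds/dθ = (h/B)(1 − cos(2πβ/B)) = ((-18)/1.1362)(1 − cos(2π·0.2688)) = -17.710839 mm/rad

s = 46.0061, ds/dθ = -17.7108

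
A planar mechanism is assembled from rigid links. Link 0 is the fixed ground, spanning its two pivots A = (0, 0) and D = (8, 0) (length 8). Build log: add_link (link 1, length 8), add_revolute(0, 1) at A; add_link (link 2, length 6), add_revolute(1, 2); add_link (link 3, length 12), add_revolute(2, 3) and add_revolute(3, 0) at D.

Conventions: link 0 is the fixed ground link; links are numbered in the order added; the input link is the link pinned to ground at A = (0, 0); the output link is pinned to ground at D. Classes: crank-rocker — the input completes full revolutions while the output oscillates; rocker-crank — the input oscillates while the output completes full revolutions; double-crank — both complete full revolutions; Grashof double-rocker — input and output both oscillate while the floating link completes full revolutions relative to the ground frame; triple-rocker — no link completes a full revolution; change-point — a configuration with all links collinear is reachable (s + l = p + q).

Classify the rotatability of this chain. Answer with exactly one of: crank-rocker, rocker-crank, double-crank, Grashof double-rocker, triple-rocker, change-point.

lengths: ground=8, input=8, coupler=6, output=12
sorted: s=6 (shortest), l=12 (longest), p+q=16
s + l = 18 vs p + q = 16
s + l > p + q → non-Grashof → no link fully rotates → triple-rocker

triple-rocker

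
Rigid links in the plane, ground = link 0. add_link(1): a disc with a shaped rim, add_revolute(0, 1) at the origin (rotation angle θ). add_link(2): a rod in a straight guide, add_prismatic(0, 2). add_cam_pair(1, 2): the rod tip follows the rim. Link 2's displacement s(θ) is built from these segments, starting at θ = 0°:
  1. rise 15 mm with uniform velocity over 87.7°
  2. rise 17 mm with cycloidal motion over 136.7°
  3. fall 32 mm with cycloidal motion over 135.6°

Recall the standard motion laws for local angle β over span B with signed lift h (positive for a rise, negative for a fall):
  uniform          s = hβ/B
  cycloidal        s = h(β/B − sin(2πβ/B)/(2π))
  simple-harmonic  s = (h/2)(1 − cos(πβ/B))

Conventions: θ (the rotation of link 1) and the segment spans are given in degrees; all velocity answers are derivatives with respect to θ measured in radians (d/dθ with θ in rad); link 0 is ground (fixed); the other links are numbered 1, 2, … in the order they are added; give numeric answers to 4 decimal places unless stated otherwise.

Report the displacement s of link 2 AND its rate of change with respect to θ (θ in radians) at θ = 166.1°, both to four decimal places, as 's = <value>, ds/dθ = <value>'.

segment 1 (0° to 87.7°, uniform, h = 15) is passed completely: s = 0.0000 + (15) = 15.0000
θ = 166.1° falls in segment 2 (87.7° to 224.4°, cycloidal, h = 17): β = 166.1 − 87.7 = 78.4°, B = 136.7°; Δs = 17·(0.5735 − sin(2π·0.5735)/(2π)) = 10.9557; s = 15.0000 + 10.9557 = 25.9557
velocity in seg [87.7°–224.4°] (cycloidal), θ in radians: β = 78.4° = 1.3683 rad, B = 136.7° = 2.3859 rad; ds/dθ = (h/B)(1 − cos(2πβ/B)) = (17/2.3859)(1 − cos(2π·0.5735)) = 13.503818 mm/rad

s = 25.9557, ds/dθ = 13.5038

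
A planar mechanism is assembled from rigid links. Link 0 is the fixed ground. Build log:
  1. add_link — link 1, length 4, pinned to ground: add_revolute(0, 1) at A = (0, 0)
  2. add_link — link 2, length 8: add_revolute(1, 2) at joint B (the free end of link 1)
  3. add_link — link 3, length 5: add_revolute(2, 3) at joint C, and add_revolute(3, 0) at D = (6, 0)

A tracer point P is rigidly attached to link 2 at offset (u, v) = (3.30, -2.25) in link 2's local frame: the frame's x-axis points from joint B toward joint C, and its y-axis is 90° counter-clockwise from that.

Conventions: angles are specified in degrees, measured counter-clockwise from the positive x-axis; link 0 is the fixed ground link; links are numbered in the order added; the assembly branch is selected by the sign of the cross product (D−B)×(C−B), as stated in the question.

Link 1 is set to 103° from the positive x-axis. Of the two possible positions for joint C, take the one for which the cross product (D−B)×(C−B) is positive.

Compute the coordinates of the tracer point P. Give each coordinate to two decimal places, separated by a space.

A=(0,0), D=(6.00,0)
B = A + 4.00·(cos103°, sin103°) = (-0.8998, 3.8975)
|BD| = 7.9245
circle(B,8.00) ∩ circle(D,5.00): a=6.4230, h=4.7692
  candidates: C₊=(7.0383,4.8910) cross=37.794; C₋=(2.3470,-3.4140) cross=-37.794
  branch + wants cross > 0 → take C=(7.0383,4.8910) (cross=37.794)
ex = (C−B)/|BC| = (0.9923,0.1242); ey = (-0.1242,0.9923)
P = B + 3.30·ex + -2.25·ey = (2.6541,2.0747)

2.65 2.07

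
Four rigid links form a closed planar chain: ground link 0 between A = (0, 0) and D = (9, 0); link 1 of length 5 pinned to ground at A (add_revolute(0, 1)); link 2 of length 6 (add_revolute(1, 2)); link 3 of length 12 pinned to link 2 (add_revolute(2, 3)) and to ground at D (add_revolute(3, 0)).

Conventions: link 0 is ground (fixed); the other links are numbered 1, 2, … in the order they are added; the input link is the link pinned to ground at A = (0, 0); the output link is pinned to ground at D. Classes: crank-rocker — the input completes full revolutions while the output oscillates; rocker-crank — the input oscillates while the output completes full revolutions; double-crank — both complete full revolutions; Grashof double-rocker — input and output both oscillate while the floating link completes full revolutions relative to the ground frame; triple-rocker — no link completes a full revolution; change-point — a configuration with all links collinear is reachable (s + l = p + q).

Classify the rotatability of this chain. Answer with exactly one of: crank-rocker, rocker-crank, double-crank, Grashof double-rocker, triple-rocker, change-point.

lengths: ground=9, input=5, coupler=6, output=12
sorted: s=5 (shortest), l=12 (longest), p+q=15
s + l = 17 vs p + q = 15
s + l > p + q → non-Grashof → no link fully rotates → triple-rocker

triple-rocker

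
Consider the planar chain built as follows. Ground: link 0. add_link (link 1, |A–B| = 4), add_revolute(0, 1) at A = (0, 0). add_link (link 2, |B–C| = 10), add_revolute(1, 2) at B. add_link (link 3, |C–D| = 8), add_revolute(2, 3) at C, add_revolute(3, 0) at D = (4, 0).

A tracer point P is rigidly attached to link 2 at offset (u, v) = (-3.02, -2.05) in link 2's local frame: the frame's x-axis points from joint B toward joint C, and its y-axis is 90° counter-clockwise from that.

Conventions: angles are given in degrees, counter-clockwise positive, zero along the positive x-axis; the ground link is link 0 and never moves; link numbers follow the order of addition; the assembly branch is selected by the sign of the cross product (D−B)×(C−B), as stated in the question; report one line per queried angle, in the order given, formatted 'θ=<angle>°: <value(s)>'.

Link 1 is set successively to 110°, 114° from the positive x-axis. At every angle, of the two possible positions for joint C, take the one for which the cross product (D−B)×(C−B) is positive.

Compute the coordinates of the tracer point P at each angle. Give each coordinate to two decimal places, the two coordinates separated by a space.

A=(0,0), D=(4.00,0)
θ=110°: B = A + 4.00·(cos110°, sin110°) = (-1.3681, 3.7588)
θ=110°: |BD| = 6.5532
θ=110°: circle(B,10.00) ∩ circle(D,8.00): a=6.0234, h=7.9824
θ=110°:   candidates: C₊=(8.1445,6.8427) cross=52.311; C₋=(-1.0126,-6.2349) cross=-52.311
θ=110°:   branch + wants cross > 0 → take C=(8.1445,6.8427) (cross=52.311)
θ=110°: ex = (C−B)/|BC| = (0.9513,0.3084); ey = (-0.3084,0.9513)
θ=110°: P = B + -3.02·ex + -2.05·ey = (-3.6087,0.8773)
θ=114°: B = A + 4.00·(cos114°, sin114°) = (-1.6269, 3.6542)
θ=114°: |BD| = 6.7094
θ=114°: circle(B,10.00) ∩ circle(D,8.00): a=6.0375, h=7.9717
θ=114°:   candidates: C₊=(7.7782,7.0516) cross=53.485; C₋=(-0.9052,-6.3197) cross=-53.485
θ=114°:   branch + wants cross > 0 → take C=(7.7782,7.0516) (cross=53.485)
θ=114°: ex = (C−B)/|BC| = (0.9405,0.3397); ey = (-0.3397,0.9405)
θ=114°: P = B + -3.02·ex + -2.05·ey = (-3.7708,0.7001)

θ=110°: -3.61 0.88
θ=114°: -3.77 0.70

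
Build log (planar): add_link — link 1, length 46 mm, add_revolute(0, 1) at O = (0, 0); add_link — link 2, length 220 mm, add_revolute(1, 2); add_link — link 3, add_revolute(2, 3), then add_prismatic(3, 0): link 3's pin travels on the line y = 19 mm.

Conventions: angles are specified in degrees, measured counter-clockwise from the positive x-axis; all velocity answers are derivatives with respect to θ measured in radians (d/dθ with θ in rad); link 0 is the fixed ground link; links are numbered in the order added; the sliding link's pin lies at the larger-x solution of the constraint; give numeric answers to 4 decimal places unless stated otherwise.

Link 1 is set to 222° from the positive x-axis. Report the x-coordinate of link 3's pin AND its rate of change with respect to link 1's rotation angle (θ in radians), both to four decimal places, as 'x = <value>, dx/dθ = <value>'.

geometry: r = 46 mm, L = 220 mm, e = 19 mm
crank pin P = (r cos θ, r sin θ) = (-34.184662, -30.780008)
h = r sin θ − e = -30.780008 − 19 = -49.780008
x = r cos θ + √(L² − h²) = -34.184662 + 214.294076 = 180.109414
dx/dθ = −r sin θ − h·r cos θ/√(L² − h²) (θ in radians; h = -49.780008) = 22.838992

x = 180.1094, dx/dθ = 22.8390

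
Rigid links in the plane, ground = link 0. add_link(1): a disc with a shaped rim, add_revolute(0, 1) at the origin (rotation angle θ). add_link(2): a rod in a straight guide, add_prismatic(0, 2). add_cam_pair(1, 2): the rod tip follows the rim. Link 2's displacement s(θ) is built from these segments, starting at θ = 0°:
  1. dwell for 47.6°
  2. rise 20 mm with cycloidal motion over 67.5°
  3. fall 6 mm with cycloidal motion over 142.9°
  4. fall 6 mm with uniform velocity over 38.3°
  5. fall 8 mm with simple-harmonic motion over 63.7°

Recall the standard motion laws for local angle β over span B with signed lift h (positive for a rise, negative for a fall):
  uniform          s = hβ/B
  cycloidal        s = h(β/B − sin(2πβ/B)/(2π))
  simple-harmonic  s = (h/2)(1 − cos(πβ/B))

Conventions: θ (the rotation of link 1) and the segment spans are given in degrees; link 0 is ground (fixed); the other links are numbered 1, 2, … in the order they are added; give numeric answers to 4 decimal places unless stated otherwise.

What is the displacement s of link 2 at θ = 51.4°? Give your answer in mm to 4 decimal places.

segment 1 (0° to 47.6°, dwell): s unchanged at 0.0000
θ = 51.4° falls in segment 2 (47.6° to 115.1°, cycloidal, h = 20): β = 51.4 − 47.6 = 3.8°, B = 67.5°; Δs = 20·(0.0563 − sin(2π·0.0563)/(2π)) = 0.0233; s = 0.0000 + 0.0233 = 0.0233

0.0233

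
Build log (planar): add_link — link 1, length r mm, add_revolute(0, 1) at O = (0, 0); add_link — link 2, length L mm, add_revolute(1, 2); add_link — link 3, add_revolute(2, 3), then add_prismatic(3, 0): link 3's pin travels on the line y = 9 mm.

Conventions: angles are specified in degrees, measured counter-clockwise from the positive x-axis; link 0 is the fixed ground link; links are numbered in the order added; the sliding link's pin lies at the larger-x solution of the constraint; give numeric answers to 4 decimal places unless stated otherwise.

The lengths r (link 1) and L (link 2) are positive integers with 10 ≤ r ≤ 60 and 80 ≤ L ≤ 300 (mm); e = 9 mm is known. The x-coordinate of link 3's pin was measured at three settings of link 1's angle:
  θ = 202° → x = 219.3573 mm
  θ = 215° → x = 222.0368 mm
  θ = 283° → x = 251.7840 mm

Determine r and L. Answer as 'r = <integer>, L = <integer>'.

constraint per measurement: (x − r cos θ)² + (r sin θ − e)² = L²
subtracting the θ₁ and θ₂ equations cancels the r² and L² terms:
r = (x₁² − x₂²) / (2[(x₁cos θ₁ + e sin θ₁) − (x₂cos θ₂ + e sin θ₂)]) = 30.0000 → r = 30
L² = (x₁ − r cos θ₁)² + (r sin θ₁ − e)² = 61503.9854 → L = 248.0000 → L = 248
check at θ₃=283°: x = 251.7840 (printed 251.7840) ✓

r = 30, L = 248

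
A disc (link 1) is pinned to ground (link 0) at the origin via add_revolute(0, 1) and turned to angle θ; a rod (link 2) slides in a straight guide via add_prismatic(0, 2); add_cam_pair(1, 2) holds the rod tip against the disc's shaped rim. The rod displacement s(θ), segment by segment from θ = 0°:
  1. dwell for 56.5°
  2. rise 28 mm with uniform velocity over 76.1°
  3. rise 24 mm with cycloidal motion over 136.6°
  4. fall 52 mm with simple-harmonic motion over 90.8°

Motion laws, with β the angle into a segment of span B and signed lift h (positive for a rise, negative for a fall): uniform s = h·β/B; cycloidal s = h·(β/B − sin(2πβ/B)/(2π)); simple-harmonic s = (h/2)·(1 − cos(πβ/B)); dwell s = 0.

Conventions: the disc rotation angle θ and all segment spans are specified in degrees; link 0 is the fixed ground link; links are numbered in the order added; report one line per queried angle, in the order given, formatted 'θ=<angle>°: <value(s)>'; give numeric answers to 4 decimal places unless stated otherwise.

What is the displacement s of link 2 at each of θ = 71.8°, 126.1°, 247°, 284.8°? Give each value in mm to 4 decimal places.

segment 1 (0° to 56.5°, dwell): s unchanged at 0.0000
θ = 71.8° falls in segment 2 (56.5° to 132.6°, uniform, h = 28): β = 71.8 − 56.5 = 15.3°, B = 76.1°; Δs = 28·15.3/76.1 = 5.6294; s = 0.0000 + 5.6294 = 5.6294
θ = 126.1° falls in segment 2 (56.5° to 132.6°, uniform, h = 28): β = 126.1 − 56.5 = 69.6°, B = 76.1°; Δs = 28·69.6/76.1 = 25.6084; s = 0.0000 + 25.6084 = 25.6084
segment 2 (56.5° to 132.6°, uniform, h = 28) is passed completely: s = 0.0000 + (28) = 28.0000
θ = 247° falls in segment 3 (132.6° to 269.2°, cycloidal, h = 24): β = 247 − 132.6 = 114.4°, B = 136.6°; Δs = 24·(0.8375 − sin(2π·0.8375)/(2π)) = 23.3566; s = 28.0000 + 23.3566 = 51.3566
segment 3 (132.6° to 269.2°, cycloidal, h = 24) is passed completely: s = 28.0000 + (24) = 52.0000
θ = 284.8° falls in segment 4 (269.2° to 360°, simple-harmonic, h = -52): β = 284.8 − 269.2 = 15.6°, B = 90.8°; Δs = -52/2·(1 − cos(π·0.1718)) = -3.6962; s = 52.0000 − 3.6962 = 48.3038

θ=71.8°: 5.6294
θ=126.1°: 25.6084
θ=247°: 51.3566
θ=284.8°: 48.3038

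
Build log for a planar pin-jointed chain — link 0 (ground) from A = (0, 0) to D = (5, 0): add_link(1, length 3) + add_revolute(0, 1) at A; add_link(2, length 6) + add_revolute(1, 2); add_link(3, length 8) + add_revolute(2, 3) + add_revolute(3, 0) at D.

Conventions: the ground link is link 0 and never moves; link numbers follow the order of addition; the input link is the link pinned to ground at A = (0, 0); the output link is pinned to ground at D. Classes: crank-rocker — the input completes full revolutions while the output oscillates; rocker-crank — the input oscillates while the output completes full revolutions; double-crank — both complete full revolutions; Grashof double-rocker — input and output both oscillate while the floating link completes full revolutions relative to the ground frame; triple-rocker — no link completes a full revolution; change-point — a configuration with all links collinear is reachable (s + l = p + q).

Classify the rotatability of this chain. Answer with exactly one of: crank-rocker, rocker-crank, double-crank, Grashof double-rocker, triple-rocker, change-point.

lengths: ground=5, input=3, coupler=6, output=8
sorted: s=3 (shortest), l=8 (longest), p+q=11
s + l = 11 vs p + q = 11
s + l = p + q → change-point (collinear configuration reachable)

change-point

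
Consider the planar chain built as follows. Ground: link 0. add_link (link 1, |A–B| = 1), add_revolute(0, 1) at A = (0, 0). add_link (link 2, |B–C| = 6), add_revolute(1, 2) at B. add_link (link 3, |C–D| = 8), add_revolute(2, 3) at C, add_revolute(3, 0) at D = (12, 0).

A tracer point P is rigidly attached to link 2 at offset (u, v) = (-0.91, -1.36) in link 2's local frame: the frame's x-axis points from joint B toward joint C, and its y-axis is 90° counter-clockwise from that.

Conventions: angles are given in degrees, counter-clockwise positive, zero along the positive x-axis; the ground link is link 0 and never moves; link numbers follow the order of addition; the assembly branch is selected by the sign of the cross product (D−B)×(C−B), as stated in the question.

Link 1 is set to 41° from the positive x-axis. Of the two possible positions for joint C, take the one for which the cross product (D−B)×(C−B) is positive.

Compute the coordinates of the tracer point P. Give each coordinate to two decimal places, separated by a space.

A=(0,0), D=(12.00,0)
B = A + 1.00·(cos41°, sin41°) = (0.7547, 0.6561)
|BD| = 11.2644
circle(B,6.00) ∩ circle(D,8.00): a=4.3894, h=4.0907
  candidates: C₊=(5.3749,4.4841) cross=46.079; C₋=(4.8984,-3.6833) cross=-46.079
  branch + wants cross > 0 → take C=(5.3749,4.4841) (cross=46.079)
ex = (C−B)/|BC| = (0.7700,0.6380); ey = (-0.6380,0.7700)
P = B + -0.91·ex + -1.36·ey = (0.9217,-0.9718)

0.92 -0.97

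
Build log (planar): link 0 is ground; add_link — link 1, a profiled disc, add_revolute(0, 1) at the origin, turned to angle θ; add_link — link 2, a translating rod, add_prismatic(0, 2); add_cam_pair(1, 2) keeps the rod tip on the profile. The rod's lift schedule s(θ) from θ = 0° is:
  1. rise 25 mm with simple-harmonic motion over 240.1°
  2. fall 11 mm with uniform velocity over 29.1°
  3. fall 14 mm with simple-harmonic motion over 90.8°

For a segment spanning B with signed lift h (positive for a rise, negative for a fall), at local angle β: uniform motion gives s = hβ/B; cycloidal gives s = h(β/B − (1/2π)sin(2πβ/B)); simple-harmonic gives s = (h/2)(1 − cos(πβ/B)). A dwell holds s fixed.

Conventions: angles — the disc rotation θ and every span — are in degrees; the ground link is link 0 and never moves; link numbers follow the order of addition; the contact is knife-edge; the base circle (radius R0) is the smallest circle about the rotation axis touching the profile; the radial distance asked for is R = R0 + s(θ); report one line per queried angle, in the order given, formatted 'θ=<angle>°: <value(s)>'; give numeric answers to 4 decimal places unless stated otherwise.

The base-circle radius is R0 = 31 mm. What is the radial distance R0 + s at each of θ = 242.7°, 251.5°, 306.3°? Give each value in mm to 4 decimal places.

seg 1 [0°–240.1°] simple-harmonic, h=25: full span → s += 25 → s = 25.0000
seg 2 [240.1°–269.2°] uniform, h=-11: θ=242.7° here. β=2.6, B=29.1. -11·2.6/29.1 = -0.9828 → s = 24.0172
seg 2 [240.1°–269.2°] uniform, h=-11: θ=251.5° here. β=11.4, B=29.1. -11·11.4/29.1 = -4.3093 → s = 20.6907
seg 2 [240.1°–269.2°] uniform, h=-11: full span → s += -11 → s = 14.0000
seg 3 [269.2°–360°] simple-harmonic, h=-14: θ=306.3° here. β=37.1, B=90.8. -14/2·(1 − cos(π·0.4086)) = -5.0173 → s = 8.9827
θ=242.7°: R = R0 + s = 31 + 24.0172 = 55.0172
θ=251.5°: R = R0 + s = 31 + 20.6907 = 51.6907
θ=306.3°: R = R0 + s = 31 + 8.9827 = 39.9827

θ=242.7°: 55.0172
θ=251.5°: 51.6907
θ=306.3°: 39.9827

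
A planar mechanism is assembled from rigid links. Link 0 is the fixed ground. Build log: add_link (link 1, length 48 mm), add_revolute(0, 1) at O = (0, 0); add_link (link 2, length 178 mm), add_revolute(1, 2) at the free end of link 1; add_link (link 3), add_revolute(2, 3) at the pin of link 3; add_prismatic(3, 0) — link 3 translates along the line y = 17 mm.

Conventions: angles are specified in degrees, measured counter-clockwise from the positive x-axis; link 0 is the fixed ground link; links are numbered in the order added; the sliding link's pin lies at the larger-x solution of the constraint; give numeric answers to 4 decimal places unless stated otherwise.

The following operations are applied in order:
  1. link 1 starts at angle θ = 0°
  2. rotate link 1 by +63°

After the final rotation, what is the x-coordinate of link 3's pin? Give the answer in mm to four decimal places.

geometry: r = 48 mm, L = 178 mm, e = 17 mm; θ starts at 0°
rotate link 1 by +63°: θ ← 0° +63° = 63°
crank pin P = (r cos θ, r sin θ) = (21.791544, 42.768313)
h = r sin θ − e = 42.768313 − 17 = 25.768313
x = r cos θ + √(L² − h²) = 21.791544 + 176.124939 = 197.916483

197.9165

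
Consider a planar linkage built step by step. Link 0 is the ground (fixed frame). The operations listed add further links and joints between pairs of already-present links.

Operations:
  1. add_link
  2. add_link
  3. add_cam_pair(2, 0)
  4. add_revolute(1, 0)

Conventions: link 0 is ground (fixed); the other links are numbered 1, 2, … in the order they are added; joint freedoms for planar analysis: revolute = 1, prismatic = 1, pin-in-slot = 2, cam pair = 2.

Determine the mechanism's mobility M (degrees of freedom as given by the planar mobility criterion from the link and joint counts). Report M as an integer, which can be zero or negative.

(L,J1,J2)=(1,0,0); link0 fixed
link1: (2,0,0)
link2: (3,0,0)
C 2-0 [J2]: (3,0,1)
R 1-0 [J1]: (3,1,1)
Grübler: 3·2 − 2·1 − 1 = 3

M = 3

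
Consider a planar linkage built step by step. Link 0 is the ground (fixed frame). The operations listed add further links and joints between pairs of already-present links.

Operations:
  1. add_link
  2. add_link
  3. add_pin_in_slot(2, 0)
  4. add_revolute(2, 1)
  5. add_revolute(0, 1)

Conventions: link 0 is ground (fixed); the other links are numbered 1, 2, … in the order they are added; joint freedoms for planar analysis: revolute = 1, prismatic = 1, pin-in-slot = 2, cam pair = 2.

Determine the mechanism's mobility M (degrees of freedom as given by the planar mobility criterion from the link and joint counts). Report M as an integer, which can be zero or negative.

(L,J1,J2)=(1,0,0); link0 fixed
link1: (2,0,0)
link2: (3,0,0)
PS 2-0 [J2]: (3,0,1)
R 2-1 [J1]: (3,1,1)
R 0-1 [J1]: (3,2,1)
Grübler: 3·2 − 2·2 − 1 = 1

M = 1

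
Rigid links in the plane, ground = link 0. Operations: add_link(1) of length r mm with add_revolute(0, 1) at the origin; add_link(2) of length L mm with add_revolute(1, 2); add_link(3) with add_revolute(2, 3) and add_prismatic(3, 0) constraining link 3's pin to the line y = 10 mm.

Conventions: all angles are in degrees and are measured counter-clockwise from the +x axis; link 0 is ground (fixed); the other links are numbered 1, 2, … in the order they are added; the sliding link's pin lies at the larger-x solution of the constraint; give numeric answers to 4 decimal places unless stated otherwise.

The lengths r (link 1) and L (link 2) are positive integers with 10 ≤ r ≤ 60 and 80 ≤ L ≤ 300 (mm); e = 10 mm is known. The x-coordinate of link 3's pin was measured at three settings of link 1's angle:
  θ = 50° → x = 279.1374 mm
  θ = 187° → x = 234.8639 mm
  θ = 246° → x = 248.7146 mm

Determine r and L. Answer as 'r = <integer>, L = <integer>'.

constraint per measurement: (x − r cos θ)² + (r sin θ − e)² = L²
subtracting the θ₁ and θ₂ equations cancels the r² and L² terms:
r = (x₁² − x₂²) / (2[(x₁cos θ₁ + e sin θ₁) − (x₂cos θ₂ + e sin θ₂)]) = 27.0000 → r = 27
L² = (x₁ − r cos θ₁)² + (r sin θ₁ − e)² = 68644.0167 → L = 262.0000 → L = 262
check at θ₃=246°: x = 248.7146 (printed 248.7146) ✓

r = 27, L = 262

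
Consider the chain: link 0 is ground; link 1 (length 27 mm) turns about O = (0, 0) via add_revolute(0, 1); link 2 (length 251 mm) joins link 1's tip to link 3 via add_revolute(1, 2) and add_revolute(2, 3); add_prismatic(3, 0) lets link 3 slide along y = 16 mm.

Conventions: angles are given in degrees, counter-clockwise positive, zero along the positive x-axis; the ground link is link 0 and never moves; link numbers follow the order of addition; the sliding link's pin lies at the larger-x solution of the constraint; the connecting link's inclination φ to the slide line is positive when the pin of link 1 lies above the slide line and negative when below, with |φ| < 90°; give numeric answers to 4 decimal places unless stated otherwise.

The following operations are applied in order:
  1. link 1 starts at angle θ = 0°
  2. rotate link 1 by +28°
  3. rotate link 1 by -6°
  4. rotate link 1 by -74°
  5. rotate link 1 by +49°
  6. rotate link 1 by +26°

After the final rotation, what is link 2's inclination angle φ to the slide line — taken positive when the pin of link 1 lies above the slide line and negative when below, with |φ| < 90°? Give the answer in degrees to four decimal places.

geometry: r = 27 mm, L = 251 mm, e = 16 mm; θ starts at 0°
rotate link 1 by +28°: θ ← 0° +28° = 28°
rotate link 1 by -6°: θ ← 28° -6° = 22°
rotate link 1 by -74°: θ ← 22° -74° = -52°
rotate link 1 by +49°: θ ← -52° +49° = -3°
rotate link 1 by +26°: θ ← -3° +26° = 23°
h = r sin θ − e = 10.549740 − 16 = -5.450260
sin φ = h / L = -5.450260 / 251 = -0.02171418
φ = arcsin(-0.02171418) = -1.244229°

-1.2442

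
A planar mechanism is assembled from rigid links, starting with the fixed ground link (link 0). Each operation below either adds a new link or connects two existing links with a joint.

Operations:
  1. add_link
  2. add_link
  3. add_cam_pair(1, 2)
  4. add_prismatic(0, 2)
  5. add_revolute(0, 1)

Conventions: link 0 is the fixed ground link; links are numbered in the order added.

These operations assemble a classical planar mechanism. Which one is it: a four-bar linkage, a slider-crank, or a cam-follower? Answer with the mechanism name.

links: 3 (incl. ground); joints: 1 revolute, 1 prismatic, 1 higher (cam) pair, forming one closed loop
3 links, revolute + prismatic + higher pair in one loop → cam-follower

cam-follower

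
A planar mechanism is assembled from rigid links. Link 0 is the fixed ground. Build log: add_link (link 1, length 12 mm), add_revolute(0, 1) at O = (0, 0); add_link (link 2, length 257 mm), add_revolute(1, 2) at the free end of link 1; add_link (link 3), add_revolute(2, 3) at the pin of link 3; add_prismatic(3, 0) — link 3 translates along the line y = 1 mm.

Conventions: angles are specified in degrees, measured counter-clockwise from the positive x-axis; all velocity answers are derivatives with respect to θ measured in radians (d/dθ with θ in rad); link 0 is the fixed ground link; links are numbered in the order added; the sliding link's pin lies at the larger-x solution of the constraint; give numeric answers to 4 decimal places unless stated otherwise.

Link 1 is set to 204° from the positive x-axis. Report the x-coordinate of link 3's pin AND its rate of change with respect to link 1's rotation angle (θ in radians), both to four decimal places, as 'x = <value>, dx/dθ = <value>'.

geometry: r = 12 mm, L = 257 mm, e = 1 mm
crank pin P = (r cos θ, r sin θ) = (-10.962545, -4.880840)
h = r sin θ − e = -4.880840 − 1 = -5.880840
x = r cos θ + √(L² − h²) = -10.962545 + 256.932707 = 245.970161
dx/dθ = −r sin θ − h·r cos θ/√(L² − h²) (θ in radians; h = -5.880840) = 4.629922

x = 245.9702, dx/dθ = 4.6299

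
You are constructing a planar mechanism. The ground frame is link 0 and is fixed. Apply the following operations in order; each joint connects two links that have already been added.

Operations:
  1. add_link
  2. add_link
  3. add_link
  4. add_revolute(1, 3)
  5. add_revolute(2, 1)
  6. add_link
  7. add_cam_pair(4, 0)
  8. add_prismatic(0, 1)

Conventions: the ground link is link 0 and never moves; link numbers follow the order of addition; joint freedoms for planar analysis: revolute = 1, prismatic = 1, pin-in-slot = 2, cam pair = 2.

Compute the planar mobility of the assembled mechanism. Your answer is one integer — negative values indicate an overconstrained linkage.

L=1 J1=0 J2=0
add link → L=2 J1=0 J2=0
add link → L=3 J1=0 J2=0
add link → L=4 J1=0 J2=0
R@1,3 dof=1 J1 → L=4 J1=1 J2=0
R@2,1 dof=1 J1 → L=4 J1=2 J2=0
add link → L=5 J1=2 J2=0
C@4,0 dof=2 J2 → L=5 J1=2 J2=1
P@0,1 dof=1 J1 → L=5 J1=3 J2=1
M=3(L−1)−2J1−J2=3·4−2·3−1=5

M = 5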